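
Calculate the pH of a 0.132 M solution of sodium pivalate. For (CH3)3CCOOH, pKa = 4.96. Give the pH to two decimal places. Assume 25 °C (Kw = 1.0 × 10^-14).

pH = 9.04

(CH3)3CCOO- is the conjugate base of the weak acid (CH3)3CCOOH.
Ka = 10^(−4.96) = 1.10 × 10^-5
Kb = Kw/Ka = 1.0×10^-14 / 1.10 × 10^-5 = 9.09 × 10^-10
From the ICE table, Kb = x²/(0.132 − x) = 9.09 × 10^-10.
Since Kb ≪ C₀, x ≈ √(Kb·C₀) = 1.10 × 10^-5 M.
(x/C₀ = 0.0083% < 5%, so the approximation holds.)
pOH = −log(1.10 × 10^-5) = 4.96; pH = 14.00 − 4.96 = 9.04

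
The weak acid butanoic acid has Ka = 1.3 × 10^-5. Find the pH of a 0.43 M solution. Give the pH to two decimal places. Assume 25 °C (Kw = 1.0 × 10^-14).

pH = 2.63

CH3(CH2)2COOH ⇌ CH3(CH2)2COO- + H+
From the ICE table, Ka = [H+]²/(0.43 − [H+]) = 1.3 × 10^-5.
Neglecting [H+] in the denominator: [H+] = √(1.3 × 10^-5 × 0.43) = 2.36 × 10^-3 M
([H+]/C₀ = 0.55% < 5%, so the approximation holds.)
pH = −log(2.36 × 10^-3) = 2.63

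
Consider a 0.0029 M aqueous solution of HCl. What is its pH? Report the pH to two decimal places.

HCl is a strong acid and dissociates completely, so [H+] = 0.0029 M.
pH = -log(0.0029) = 2.54

pH = 2.54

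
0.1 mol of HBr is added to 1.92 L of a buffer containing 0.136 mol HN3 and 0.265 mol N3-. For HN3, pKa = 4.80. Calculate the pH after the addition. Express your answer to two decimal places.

After neutralization: n(HN3) = 0.236 mol, n(N3-) = 0.165 mol.
Henderson–Hasselbalch with mole ratio 0.165/0.236: pH = 4.80 + (-0.155)

pH = 4.64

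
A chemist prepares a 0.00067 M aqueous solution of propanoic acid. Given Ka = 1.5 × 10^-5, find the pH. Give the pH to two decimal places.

CH3CH2COOH ⇌ CH3CH2COO- + H+
Ka = [H+]²/(0.00067 − [H+]) = 1.5 × 10^-5
Here C₀/Ka ≈ 44.7, so the small-[H+] approximation fails. Use the quadratic:
[H+] = [−1.5e-05 + √(1.5e-05² + 4.02e-08)]/2 = 9.30 × 10^-5 M
pH = −log(9.30 × 10^-5) = 4.03

pH = 4.03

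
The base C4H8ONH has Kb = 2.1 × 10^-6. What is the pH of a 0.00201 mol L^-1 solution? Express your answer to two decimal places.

C4H8ONH + H2O ⇌ C4H8ONH2+ + OH-
Kb = x²/(0.00201 − x) = 2.1 × 10^-6
Since Kb ≪ C₀, x ≈ √(Kb·C₀) = 6.50 × 10^-5 M.
(x/C₀ = 3.2% < 5%, so the approximation holds.)
pOH = 4.19, so pH = 14.00 − pOH = 9.81

pH = 9.81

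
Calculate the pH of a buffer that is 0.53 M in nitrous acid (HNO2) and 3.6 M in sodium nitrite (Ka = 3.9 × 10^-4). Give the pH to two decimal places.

pH = 4.24

pKa = −log(3.9 × 10^-4) = 3.409
Using pH = pKa + log([base]/[acid]) with [base]/[acid] = 3.6/0.53:
pH = 3.409 + (+0.832) = 4.24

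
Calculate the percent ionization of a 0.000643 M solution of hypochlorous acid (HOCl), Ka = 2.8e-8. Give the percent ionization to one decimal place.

0.7%

HOCl ⇌ OCl- + H+; let x = [H+] at equilibrium.
x ≈ √(Ka·C₀) = √(2.8 × 10^-8 × 0.000643) = 4.24 × 10^-6 M
% ionization = x/C₀ × 100% = 4.24 × 10^-6/0.000643 × 100% = 0.7%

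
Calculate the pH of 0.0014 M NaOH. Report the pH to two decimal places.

pH = 11.15

NaOH is a strong base; [OH-] = 0.0014 M.
pOH = -log(0.0014) = 2.85
pH = 14.00 - 2.85 = 11.15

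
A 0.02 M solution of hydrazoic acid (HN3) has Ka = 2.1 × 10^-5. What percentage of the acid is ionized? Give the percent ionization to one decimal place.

HN3 ⇌ N3- + H+; let x = [H+] at equilibrium.
x ≈ √(Ka·C₀) = √(2.1 × 10^-5 × 0.02) = 6.48 × 10^-4 M
Fraction ionized = 6.48 × 10^-4 / 0.02 = 0.0324 → 3.2%

3.2%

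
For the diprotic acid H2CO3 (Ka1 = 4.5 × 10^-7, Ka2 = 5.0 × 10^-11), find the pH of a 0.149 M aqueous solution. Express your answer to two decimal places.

pH = 3.59

Ka1 ≫ Ka2, so treat the first dissociation as the only significant source of H+.
Ka1 = x²/(0.149 − x) = 4.5 × 10^-7
x ≈ √(4.5 × 10^-7 × 0.149) = 2.59 × 10^-4 M
pH = −log(2.59 × 10^-4) = 3.59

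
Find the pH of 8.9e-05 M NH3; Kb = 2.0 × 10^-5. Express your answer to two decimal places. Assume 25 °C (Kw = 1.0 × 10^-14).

pH = 9.52

NH3 + H2O ⇌ NH4+ + OH-
From the ICE table, Kb = [OH-]²/(8.9e-05 − [OH-]) = 2.0 × 10^-5.
Here C₀/Kb ≈ 4.45, so the small-[OH-] approximation fails. Use the quadratic:
[OH-] = [−2e-05 + √(2e-05² + 7.12e-09)]/2 = 3.34 × 10^-5 M
pOH = −log(3.34 × 10^-5) = 4.48; pH = 14.00 − 4.48 = 9.52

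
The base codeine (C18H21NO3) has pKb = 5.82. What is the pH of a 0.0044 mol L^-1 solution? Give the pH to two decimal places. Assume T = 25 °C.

C18H21NO3 + H2O ⇌ C18H22NO3+ + OH-
Kb = 10^(−5.82) = 1.51 × 10^-6
Kb = x²/(0.0044 − x) = 1.51 × 10^-6
Neglecting x in the denominator: x = √(1.51 × 10^-6 × 0.0044) = 8.15 × 10^-5 M
(x/C₀ = 1.9% < 5%, so the approximation holds.)
pOH = 4.09, so pH = 14.00 − pOH = 9.91

pH = 9.91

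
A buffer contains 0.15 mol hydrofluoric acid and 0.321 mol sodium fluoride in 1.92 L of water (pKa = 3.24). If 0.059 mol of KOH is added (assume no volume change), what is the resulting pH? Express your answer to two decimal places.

pH = 3.86

OH- converts HF to F-: HF → 0.091 mol, F- → 0.38 mol.
pH = pKa + log([A⁻]/[HA]) = 3.24 + log(0.38/0.091) = 3.24 +0.621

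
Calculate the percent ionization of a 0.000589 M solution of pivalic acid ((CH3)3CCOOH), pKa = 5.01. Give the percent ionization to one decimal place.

(CH3)3CCOOH ⇌ (CH3)3CCOO- + H+; let x = [H+] at equilibrium.
Ka = 10^(−5.01) = 9.77 × 10^-6
Solve x² + 9.77e-06x − 5.75e-09 = 0 → x = 7.11 × 10^-5 M
Fraction ionized = 7.11 × 10^-5 / 0.000589 = 0.1207 → 12.1%

12.1%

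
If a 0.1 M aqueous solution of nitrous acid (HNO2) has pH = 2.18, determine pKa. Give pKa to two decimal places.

pKa = 3.33

[H+] = 10^(-2.18) = 6.61 × 10^-3 M
At equilibrium [HA] = 0.1 − 6.61 × 10^-3 = 9.34 × 10^-2 M
Ka = [H+][A-]/[HA] = (6.61 × 10^-3)² / 9.34 × 10^-2 = 4.68 × 10^-4
pKa = -log(4.68 × 10^-4) = 3.33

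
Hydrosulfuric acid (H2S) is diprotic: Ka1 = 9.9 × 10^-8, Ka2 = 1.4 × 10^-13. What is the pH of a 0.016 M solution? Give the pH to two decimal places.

Since Ka1 ≫ Ka2, the first ionization dominates [H+].
Ka1 = x²/(0.016 − x) = 9.9 × 10^-8
x ≈ √(9.9 × 10^-8 × 0.016) = 3.98 × 10^-5 M
pH = −log(3.98 × 10^-5) = 4.40

pH = 4.40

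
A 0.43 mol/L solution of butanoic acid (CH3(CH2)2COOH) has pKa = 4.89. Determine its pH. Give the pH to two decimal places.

pH = 2.63

CH3(CH2)2COOH ⇌ CH3(CH2)2COO- + H+
Ka = 10^(−4.89) = 1.29 × 10^-5
Ka = [H+]²/(0.43 − [H+]) = 1.29 × 10^-5
Neglecting [H+] in the denominator: [H+] = √(1.29 × 10^-5 × 0.43) = 2.36 × 10^-3 M
pH = −log(2.36 × 10^-3) = 2.63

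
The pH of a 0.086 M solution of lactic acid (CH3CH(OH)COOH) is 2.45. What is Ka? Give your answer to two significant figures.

Ka = 1.5 × 10^-4

[H+] = 10^(-2.45) = 3.55 × 10^-3 M
At equilibrium [HA] = 0.086 − 3.55 × 10^-3 = 8.24 × 10^-2 M
Ka = [H+][A-]/[HA] = (3.55 × 10^-3)² / 8.24 × 10^-2 = 1.5 × 10^-4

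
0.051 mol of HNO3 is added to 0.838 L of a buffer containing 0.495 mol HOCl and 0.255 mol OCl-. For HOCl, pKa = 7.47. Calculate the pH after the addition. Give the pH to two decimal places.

pH = 7.04

After neutralization: n(HOCl) = 0.546 mol, n(OCl-) = 0.204 mol.
pH = pKa + log(n_OCl-/n_HOCl) = 7.47 + log(0.204/0.546) = 7.47 + (-0.428)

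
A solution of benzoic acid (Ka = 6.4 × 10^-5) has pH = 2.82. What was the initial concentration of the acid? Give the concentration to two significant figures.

[H+] = 10^(-2.82) = 1.51 × 10^-3 M = x
Ka = x²/(C₀ − x) ⇒ C₀ = x + x²/Ka
C₀ = 1.51 × 10^-3 + (1.51 × 10^-3)²/(6.4 × 10^-5) = 3.71 × 10^-2 M

C₀ = 3.7 × 10^-2 M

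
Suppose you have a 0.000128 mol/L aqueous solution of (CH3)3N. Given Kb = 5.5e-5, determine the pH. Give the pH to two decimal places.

(CH3)3N + H2O ⇌ (CH3)3NH+ + OH-
Kb = x²/(0.000128 − x) = 5.5 × 10^-5
x is not negligible relative to C₀; solve x² + 5.5e-05·x − 7.04e-09 = 0.
x = [−5.5e-05 + √(5.5e-05² + 2.82e-08)]/2 = 6.08 × 10^-5 M
pOH = 4.22, so pH = 14.00 − pOH = 9.78

pH = 9.78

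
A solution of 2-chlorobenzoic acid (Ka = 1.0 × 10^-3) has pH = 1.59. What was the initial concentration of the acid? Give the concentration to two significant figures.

C₀ = 6.9 × 10^-1 M

[H+] = 10^(-1.59) = 2.57 × 10^-2 M = x
Ka = x²/(C₀ − x) ⇒ C₀ = x + x²/Ka
C₀ = 2.57 × 10^-2 + (2.57 × 10^-2)²/(1.0 × 10^-3) = 6.86 × 10^-1 M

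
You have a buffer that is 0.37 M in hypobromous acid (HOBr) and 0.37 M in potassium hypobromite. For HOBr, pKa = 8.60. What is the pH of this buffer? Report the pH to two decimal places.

pH = 8.60

Using pH = pKa + log([base]/[acid]) with [base]/[acid] = 0.37/0.37:
pH = 8.60 + (+0.000) = 8.60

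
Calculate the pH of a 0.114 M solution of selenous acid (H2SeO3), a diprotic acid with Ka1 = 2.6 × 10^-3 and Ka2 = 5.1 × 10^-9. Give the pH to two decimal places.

Since Ka1 ≫ Ka2, the first ionization dominates [H+].
Ka1 = x²/(0.114 − x) = 2.6 × 10^-3
Solving the quadratic: x = (−Ka1 + √(Ka1² + 4·Ka1·C₀))/2 = 1.60 × 10^-2 M
pH = −log(1.60 × 10^-2) = 1.80

pH = 1.80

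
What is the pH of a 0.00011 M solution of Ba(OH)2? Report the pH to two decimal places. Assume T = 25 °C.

Ba(OH)2 is a strong base (each formula unit releases 2 OH-); [OH-] = 0.00022 M.
pOH = -log(0.00022) = 3.66
pH = 14.00 - 3.66 = 10.34

pH = 10.34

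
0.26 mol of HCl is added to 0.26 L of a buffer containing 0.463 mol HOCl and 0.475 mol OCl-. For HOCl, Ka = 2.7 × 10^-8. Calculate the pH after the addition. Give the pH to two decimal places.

pH = 7.04

After neutralization: n(HOCl) = 0.723 mol, n(OCl-) = 0.215 mol.
pKa = −log(2.7 × 10^-8) = 7.569
Henderson–Hasselbalch with mole ratio 0.215/0.723: pH = 7.569 + (-0.527)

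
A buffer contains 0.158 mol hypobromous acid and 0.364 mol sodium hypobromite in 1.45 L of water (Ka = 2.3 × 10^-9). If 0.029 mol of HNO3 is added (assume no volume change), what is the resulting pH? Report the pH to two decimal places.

pH = 8.89

After neutralization: n(HOBr) = 0.187 mol, n(OBr-) = 0.335 mol.
pKa = −log(2.3 × 10^-9) = 8.638
pH = pKa + log([A⁻]/[HA]) = 8.638 + log(0.335/0.187) = 8.638 +0.253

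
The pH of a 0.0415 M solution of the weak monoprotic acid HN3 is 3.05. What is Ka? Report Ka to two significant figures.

Ka = 2.0 × 10^-5

[H+] = 10^(-3.05) = 8.91 × 10^-4 M
At equilibrium [HA] = 0.0415 − 8.91 × 10^-4 = 4.06 × 10^-2 M
Ka = [H+][A-]/[HA] = (8.91 × 10^-4)² / 4.06 × 10^-2 = 2.0 × 10^-5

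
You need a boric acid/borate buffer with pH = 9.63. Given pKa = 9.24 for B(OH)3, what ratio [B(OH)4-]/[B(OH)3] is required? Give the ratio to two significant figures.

pH = pKa + log(r) ⇒ log(r) = 9.63 − 9.24 = +0.39
r = [B(OH)4-]/[B(OH)3] = 10^(+0.39) = 2.45

ratio = 2.5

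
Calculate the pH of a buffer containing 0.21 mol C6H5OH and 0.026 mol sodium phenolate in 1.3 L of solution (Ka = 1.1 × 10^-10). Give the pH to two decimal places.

pKa = −log(1.1 × 10^-10) = 9.959
Henderson–Hasselbalch: pH = pKa + log([C6H5O-]/[C6H5OH]) = 9.959 + log(0.026/0.21)
pH = 9.959 + (-0.907) = 9.05

pH = 9.05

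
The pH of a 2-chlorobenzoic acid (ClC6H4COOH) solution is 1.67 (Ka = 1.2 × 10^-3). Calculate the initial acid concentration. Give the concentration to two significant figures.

C₀ = 4.0 × 10^-1 M

[H+] = 10^(-1.67) = 2.14 × 10^-2 M = x
Ka = x²/(C₀ − x) ⇒ C₀ = x + x²/Ka
C₀ = 2.14 × 10^-2 + (2.14 × 10^-2)²/(1.2 × 10^-3) = 4.03 × 10^-1 M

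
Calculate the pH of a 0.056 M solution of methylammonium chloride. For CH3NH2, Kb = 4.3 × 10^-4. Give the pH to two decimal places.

pH = 5.94

CH3NH3+ is the conjugate acid of the weak base CH3NH2.
Ka = Kw/Kb = 1.0×10^-14 / 4.3 × 10^-4 = 2.33 × 10^-11
From the ICE table, Ka = x²/(0.056 − x) = 2.33 × 10^-11.
Neglecting x in the denominator: x = √(2.33 × 10^-11 × 0.056) = 1.14 × 10^-6 M
(x/C₀ = 0.002% < 5%, so the approximation holds.)
pH = −log(1.14 × 10^-6) = 5.94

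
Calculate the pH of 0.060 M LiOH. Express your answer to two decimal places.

LiOH is a strong base; [OH-] = 0.06 M.
pOH = -log(0.06) = 1.22
pH = 14.00 - 1.22 = 12.78

pH = 12.78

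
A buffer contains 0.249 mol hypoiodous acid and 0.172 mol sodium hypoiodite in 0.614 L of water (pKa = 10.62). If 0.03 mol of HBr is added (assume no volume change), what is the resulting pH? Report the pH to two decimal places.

pH = 10.33

Added H+ converts OI- to HOI: HOI → 0.279 mol, OI- → 0.142 mol.
Henderson–Hasselbalch with mole ratio 0.142/0.279: pH = 10.62 + (-0.293)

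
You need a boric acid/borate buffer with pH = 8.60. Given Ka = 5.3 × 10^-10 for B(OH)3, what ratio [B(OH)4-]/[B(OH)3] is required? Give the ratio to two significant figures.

ratio = 0.21

pKa = -log(5.3 × 10^-10) = 9.276
pH = pKa + log(r) ⇒ log(r) = 8.60 − 9.276 = -0.676
r = [B(OH)4-]/[B(OH)3] = 10^(-0.676) = 0.211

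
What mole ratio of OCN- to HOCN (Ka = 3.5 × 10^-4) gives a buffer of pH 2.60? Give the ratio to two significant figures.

ratio = 0.14

pKa = -log(3.5 × 10^-4) = 3.456
pH = pKa + log(r) ⇒ log(r) = 2.60 − 3.456 = -0.856
r = [OCN-]/[HOCN] = 10^(-0.856) = 0.139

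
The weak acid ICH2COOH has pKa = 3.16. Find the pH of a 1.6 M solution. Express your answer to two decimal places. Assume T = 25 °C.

pH = 1.48

ICH2COOH ⇌ ICH2COO- + H+
Ka = 10^(−3.16) = 6.92 × 10^-4
Ka = [H+]²/(1.6 − [H+]) = 6.92 × 10^-4
Neglecting [H+] in the denominator: [H+] = √(6.92 × 10^-4 × 1.6) = 3.33 × 10^-2 M
pH = −log[H+] = −log(3.33 × 10^-2) = 1.48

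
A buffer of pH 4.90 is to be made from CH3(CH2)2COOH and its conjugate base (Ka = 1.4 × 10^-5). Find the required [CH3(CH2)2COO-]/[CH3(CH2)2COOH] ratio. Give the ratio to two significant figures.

pKa = -log(1.4 × 10^-5) = 4.854
pH = pKa + log(r) ⇒ log(r) = 4.90 − 4.854 = +0.046
r = [CH3(CH2)2COO-]/[CH3(CH2)2COOH] = 10^(+0.046) = 1.11

ratio = 1.1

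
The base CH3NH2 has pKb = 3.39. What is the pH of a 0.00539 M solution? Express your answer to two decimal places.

pH = 11.11

CH3NH2 + H2O ⇌ CH3NH3+ + OH-
Kb = 10^(−3.39) = 4.07 × 10^-4
Kb = [OH-]²/(0.00539 − [OH-]) = 4.07 × 10^-4
Here C₀/Kb ≈ 13.2, so the small-[OH-] approximation fails. Use the quadratic:
[OH-] = [−0.000407 + √(0.000407² + 8.77e-06)]/2 = 1.29 × 10^-3 M
pOH = 2.89, so pH = 14.00 − pOH = 11.11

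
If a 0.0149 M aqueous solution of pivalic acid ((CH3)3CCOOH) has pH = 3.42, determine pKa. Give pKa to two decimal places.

[H+] = 10^(-3.42) = 3.80 × 10^-4 M
At equilibrium [HA] = 0.0149 − 3.80 × 10^-4 = 1.45 × 10^-2 M
Ka = [H+][A-]/[HA] = (3.80 × 10^-4)² / 1.45 × 10^-2 = 9.96 × 10^-6
pKa = -log(9.96 × 10^-6) = 5.00

pKa = 5.00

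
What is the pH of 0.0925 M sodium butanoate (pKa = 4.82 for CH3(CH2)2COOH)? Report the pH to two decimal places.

CH3(CH2)2COO- is the conjugate base of the weak acid CH3(CH2)2COOH.
Ka = 10^(−4.82) = 1.51 × 10^-5
Kb = Kw/Ka = 1.0×10^-14 / 1.51 × 10^-5 = 6.62 × 10^-10
From the ICE table, Kb = [OH-]²/(0.0925 − [OH-]) = 6.62 × 10^-10.
Assume [OH-] ≪ 0.0925: [OH-] ≈ √(6.62 × 10^-10 × 0.0925) = 7.83 × 10^-6 M
pOH = 5.11, so pH = 14.00 − pOH = 8.89

pH = 8.89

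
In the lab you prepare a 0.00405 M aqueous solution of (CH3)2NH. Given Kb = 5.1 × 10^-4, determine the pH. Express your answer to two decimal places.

pH = 11.08

(CH3)2NH + H2O ⇌ (CH3)2NH2+ + OH-
From the ICE table, Kb = [OH-]²/(0.00405 − [OH-]) = 5.1 × 10^-4.
Here C₀/Kb ≈ 7.94, so the small-[OH-] approximation fails. Use the quadratic:
[OH-] = [−0.00051 + √(0.00051² + 8.26e-06)]/2 = 1.20 × 10^-3 M
pOH = −log(1.20 × 10^-3) = 2.92; pH = 14.00 − 2.92 = 11.08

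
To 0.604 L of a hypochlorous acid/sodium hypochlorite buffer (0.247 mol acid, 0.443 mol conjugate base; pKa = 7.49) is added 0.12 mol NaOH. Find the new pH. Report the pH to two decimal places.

OH- converts HOCl to OCl-: HOCl → 0.127 mol, OCl- → 0.563 mol.
pH = pKa + log(n_OCl-/n_HOCl) = 7.49 + log(0.563/0.127) = 7.49 + (+0.647)

pH = 8.14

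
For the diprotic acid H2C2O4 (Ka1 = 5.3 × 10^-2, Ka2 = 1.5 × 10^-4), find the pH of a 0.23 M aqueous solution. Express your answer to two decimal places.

Ka1 ≫ Ka2, so treat the first dissociation as the only significant source of H+.
Ka1 = x²/(0.23 − x) = 5.3 × 10^-2
Solving the quadratic: x = (−Ka1 + √(Ka1² + 4·Ka1·C₀))/2 = 8.70 × 10^-2 M
pH = −log(8.70 × 10^-2) = 1.06

pH = 1.06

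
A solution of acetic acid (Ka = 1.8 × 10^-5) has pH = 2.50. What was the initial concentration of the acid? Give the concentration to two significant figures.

[H+] = 10^(-2.50) = 3.16 × 10^-3 M = x
Ka = x²/(C₀ − x) ⇒ C₀ = x + x²/Ka
C₀ = 3.16 × 10^-3 + (3.16 × 10^-3)²/(1.8 × 10^-5) = 5.58 × 10^-1 M

C₀ = 5.6 × 10^-1 M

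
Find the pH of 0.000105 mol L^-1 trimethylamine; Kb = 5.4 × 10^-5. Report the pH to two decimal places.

(CH3)3N + H2O ⇌ (CH3)3NH+ + OH-
From the ICE table, Kb = x²/(0.000105 − x) = 5.4 × 10^-5.
The 5% rule fails; solving x² + Kb·x − Kb·C₀ = 0 exactly:
x = [−5.4e-05 + √(5.4e-05² + 2.27e-08)]/2 = 5.30 × 10^-5 M
pOH = −log(5.30 × 10^-5) = 4.28; pH = 14.00 − 4.28 = 9.72

pH = 9.72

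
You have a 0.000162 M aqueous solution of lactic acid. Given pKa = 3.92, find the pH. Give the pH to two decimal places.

pH = 4.04

CH3CH(OH)COOH ⇌ CH3CH(OH)COO- + H+
Ka = 10^(−3.92) = 1.20 × 10^-4
Ka = [H+]²/(0.000162 − [H+]) = 1.20 × 10^-4
The 5% rule fails; solving [H+]² + Ka·[H+] − Ka·C₀ = 0 exactly:
[H+] = (−Ka + √(Ka² + 4·Ka·C₀))/2 = 9.18 × 10^-5 M
pH = −log(9.18 × 10^-5) = 4.04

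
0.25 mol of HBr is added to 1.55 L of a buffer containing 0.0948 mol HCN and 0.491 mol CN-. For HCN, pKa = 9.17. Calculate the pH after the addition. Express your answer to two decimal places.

Added H+ converts CN- to HCN: HCN → 0.345 mol, CN- → 0.241 mol.
pH = pKa + log([A⁻]/[HA]) = 9.17 + log(0.241/0.345) = 9.17 -0.156

pH = 9.01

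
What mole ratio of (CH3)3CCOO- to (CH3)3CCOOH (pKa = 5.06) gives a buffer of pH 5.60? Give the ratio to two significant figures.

ratio = 3.5

pH = pKa + log(r) ⇒ log(r) = 5.60 − 5.06 = +0.54
r = [(CH3)3CCOO-]/[(CH3)3CCOOH] = 10^(+0.54) = 3.47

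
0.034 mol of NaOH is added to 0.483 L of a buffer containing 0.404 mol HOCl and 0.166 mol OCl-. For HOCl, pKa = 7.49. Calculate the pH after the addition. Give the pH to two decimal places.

After neutralization: n(HOCl) = 0.37 mol, n(OCl-) = 0.2 mol.
Henderson–Hasselbalch with mole ratio 0.2/0.37: pH = 7.49 + (-0.267)

pH = 7.22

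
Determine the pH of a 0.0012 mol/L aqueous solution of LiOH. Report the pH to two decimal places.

pH = 11.08

LiOH is a strong base; [OH-] = 0.0012 M.
pOH = -log(0.0012) = 2.92
pH = 14.00 - 2.92 = 11.08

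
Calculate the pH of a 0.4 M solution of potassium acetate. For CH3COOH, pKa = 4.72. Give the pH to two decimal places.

CH3COO- is the conjugate base of the weak acid CH3COOH.
Ka = 10^(−4.72) = 1.91 × 10^-5
Kb = Kw/Ka = 1.0×10^-14 / 1.91 × 10^-5 = 5.24 × 10^-10
Kb = [OH-]²/(0.4 − [OH-]) = 5.24 × 10^-10
Neglecting [OH-] in the denominator: [OH-] = √(5.24 × 10^-10 × 0.4) = 1.45 × 10^-5 M
([OH-]/C₀ = 0.0036% < 5%, so the approximation holds.)
pOH = 4.84, so pH = 14.00 − pOH = 9.16

pH = 9.16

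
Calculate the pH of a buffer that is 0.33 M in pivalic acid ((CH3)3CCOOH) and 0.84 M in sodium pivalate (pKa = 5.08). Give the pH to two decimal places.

Henderson–Hasselbalch: pH = pKa + log([(CH3)3CCOO-]/[(CH3)3CCOOH]) = 5.08 + log(0.84/0.33)
pH = 5.08 + (+0.406) = 5.49

pH = 5.49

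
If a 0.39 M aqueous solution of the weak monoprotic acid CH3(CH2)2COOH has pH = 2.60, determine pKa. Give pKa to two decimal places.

pKa = 4.79

[H+] = 10^(-2.60) = 2.51 × 10^-3 M
At equilibrium [HA] = 0.39 − 2.51 × 10^-3 = 3.87 × 10^-1 M
Ka = [H+][A-]/[HA] = (2.51 × 10^-3)² / 3.87 × 10^-1 = 1.63 × 10^-5
pKa = -log(1.63 × 10^-5) = 4.79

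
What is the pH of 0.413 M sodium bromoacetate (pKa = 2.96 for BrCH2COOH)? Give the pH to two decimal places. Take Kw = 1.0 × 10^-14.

pH = 8.29

BrCH2COO- is the conjugate base of the weak acid BrCH2COOH.
Ka = 10^(−2.96) = 1.10 × 10^-3
Kb = Kw/Ka = 1.0×10^-14 / 1.10 × 10^-3 = 9.09 × 10^-12
From the ICE table, Kb = [OH-]²/(0.413 − [OH-]) = 9.09 × 10^-12.
Assume [OH-] ≪ 0.413: [OH-] ≈ √(9.09 × 10^-12 × 0.413) = 1.94 × 10^-6 M
Check: 0.00047% ionized — well under 5%, approximation valid.
pOH = 5.71, so pH = 14.00 − pOH = 8.29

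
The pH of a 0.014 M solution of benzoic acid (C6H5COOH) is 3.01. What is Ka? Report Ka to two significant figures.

[H+] = 10^(-3.01) = 9.77 × 10^-4 M
At equilibrium [HA] = 0.014 − 9.77 × 10^-4 = 1.30 × 10^-2 M
Ka = [H+][A-]/[HA] = (9.77 × 10^-4)² / 1.30 × 10^-2 = 7.3 × 10^-5

Ka = 7.3 × 10^-5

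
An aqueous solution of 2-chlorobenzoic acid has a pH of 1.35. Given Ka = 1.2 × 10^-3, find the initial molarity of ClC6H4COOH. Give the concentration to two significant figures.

[H+] = 10^(-1.35) = 4.47 × 10^-2 M = x
Ka = x²/(C₀ − x) ⇒ C₀ = x + x²/Ka
C₀ = 4.47 × 10^-2 + (4.47 × 10^-2)²/(1.2 × 10^-3) = 1.71 M

C₀ = 1.7 M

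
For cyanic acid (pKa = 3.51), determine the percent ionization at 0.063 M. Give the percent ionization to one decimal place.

HOCN ⇌ OCN- + H+; let x = [H+] at equilibrium.
Ka = 10^(−3.51) = 3.09 × 10^-4
Ka = x²/(C₀ − x); solving the quadratic gives x = 4.26 × 10^-3 M.
Fraction ionized = 4.26 × 10^-3 / 0.063 = 0.0676 → 6.8%

6.8%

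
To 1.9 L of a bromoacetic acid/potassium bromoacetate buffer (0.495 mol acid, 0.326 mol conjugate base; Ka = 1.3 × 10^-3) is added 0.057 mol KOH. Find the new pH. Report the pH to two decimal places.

pH = 2.83

OH- converts BrCH2COOH to BrCH2COO-: BrCH2COOH → 0.438 mol, BrCH2COO- → 0.383 mol.
pKa = −log(1.3 × 10^-3) = 2.886
pH = pKa + log([A⁻]/[HA]) = 2.886 + log(0.383/0.438) = 2.886 -0.058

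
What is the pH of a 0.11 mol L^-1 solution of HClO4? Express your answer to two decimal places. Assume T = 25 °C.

pH = 0.96

HClO4 is a strong acid and dissociates completely, so [H+] = 0.11 M.
pH = -log(0.11) = 0.96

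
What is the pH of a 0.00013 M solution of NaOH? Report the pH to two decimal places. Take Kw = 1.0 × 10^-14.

pH = 10.11

NaOH is a strong base; [OH-] = 0.00013 M.
pOH = -log(0.00013) = 3.89
pH = 14.00 - 3.89 = 10.11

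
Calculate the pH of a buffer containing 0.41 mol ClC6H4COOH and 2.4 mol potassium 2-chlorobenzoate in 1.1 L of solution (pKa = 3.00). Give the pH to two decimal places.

Henderson–Hasselbalch: pH = pKa + log([ClC6H4COO-]/[ClC6H4COOH]) = 3.00 + log(2.4/0.41)
pH = 3.00 + (+0.767) = 3.77

pH = 3.77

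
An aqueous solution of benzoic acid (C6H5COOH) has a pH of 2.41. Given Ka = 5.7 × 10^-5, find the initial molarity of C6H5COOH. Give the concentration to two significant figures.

C₀ = 2.7 × 10^-1 M

[H+] = 10^(-2.41) = 3.89 × 10^-3 M = x
Ka = x²/(C₀ − x) ⇒ C₀ = x + x²/Ka
C₀ = 3.89 × 10^-3 + (3.89 × 10^-3)²/(5.7 × 10^-5) = 2.69 × 10^-1 M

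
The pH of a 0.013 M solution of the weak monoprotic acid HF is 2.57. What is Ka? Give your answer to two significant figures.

[H+] = 10^(-2.57) = 2.69 × 10^-3 M
At equilibrium [HA] = 0.013 − 2.69 × 10^-3 = 1.03 × 10^-2 M
Ka = [H+][A-]/[HA] = (2.69 × 10^-3)² / 1.03 × 10^-2 = 7.0 × 10^-4

Ka = 7.0 × 10^-4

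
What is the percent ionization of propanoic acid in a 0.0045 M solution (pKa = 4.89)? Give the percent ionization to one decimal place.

CH3CH2COOH ⇌ CH3CH2COO- + H+; let x = [H+] at equilibrium.
Ka = 10^(−4.89) = 1.29 × 10^-5
Solve x² + 1.29e-05x − 5.8e-08 = 0 → x = 2.35 × 10^-4 M
% ionization = x/C₀ × 100% = 2.35 × 10^-4/0.0045 × 100% = 5.2%

5.2%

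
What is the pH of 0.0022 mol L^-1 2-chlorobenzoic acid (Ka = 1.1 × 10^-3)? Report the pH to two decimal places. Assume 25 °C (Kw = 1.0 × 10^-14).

pH = 2.96

ClC6H4COOH ⇌ ClC6H4COO- + H+
Ka = [H+]²/(0.0022 − [H+]) = 1.1 × 10^-3
[H+] is not negligible relative to C₀; solve [H+]² + 0.0011·[H+] − 2.42e-06 = 0.
[H+] = [−0.0011 + √(0.0011² + 9.68e-06)]/2 = 1.10 × 10^-3 M
pH = −log[H+] = −log(1.10 × 10^-3) = 2.96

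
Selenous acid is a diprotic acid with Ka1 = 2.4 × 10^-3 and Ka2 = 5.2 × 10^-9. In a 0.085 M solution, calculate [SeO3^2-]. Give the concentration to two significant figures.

5.2 × 10^-9 M

First ionization gives [H+] ≈ [HSeO3-] = 1.31 × 10^-2 M.
Second step: Ka2 = [H+][SeO3^2-]/[HSeO3-] ≈ [SeO3^2-] (since [H+] ≈ [HSeO3-]).
So [SeO3^2-] ≈ Ka2.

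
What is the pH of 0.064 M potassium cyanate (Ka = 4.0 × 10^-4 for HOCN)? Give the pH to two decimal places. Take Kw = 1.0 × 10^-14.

pH = 8.10

OCN- is the conjugate base of the weak acid HOCN.
Kb = Kw/Ka = 1.0×10^-14 / 4.0 × 10^-4 = 2.50 × 10^-11
Let x = [OH-] at equilibrium. Kb = x²/(0.064 − x).
Since Kb ≪ C₀, x ≈ √(Kb·C₀) = 1.26 × 10^-6 M.
(x/C₀ = 0.002% < 5%, so the approximation holds.)
pOH = 5.90, so pH = 14.00 − pOH = 8.10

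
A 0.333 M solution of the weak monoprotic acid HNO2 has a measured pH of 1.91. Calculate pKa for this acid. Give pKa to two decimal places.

[H+] = 10^(-1.91) = 1.23 × 10^-2 M
At equilibrium [HA] = 0.333 − 1.23 × 10^-2 = 3.21 × 10^-1 M
Ka = [H+][A-]/[HA] = (1.23 × 10^-2)² / 3.21 × 10^-1 = 4.71 × 10^-4
pKa = -log(4.71 × 10^-4) = 3.33

pKa = 3.33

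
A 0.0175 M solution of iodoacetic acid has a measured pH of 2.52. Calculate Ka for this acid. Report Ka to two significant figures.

[H+] = 10^(-2.52) = 3.02 × 10^-3 M
At equilibrium [HA] = 0.0175 − 3.02 × 10^-3 = 1.45 × 10^-2 M
Ka = [H+][A-]/[HA] = (3.02 × 10^-3)² / 1.45 × 10^-2 = 6.3 × 10^-4

Ka = 6.3 × 10^-4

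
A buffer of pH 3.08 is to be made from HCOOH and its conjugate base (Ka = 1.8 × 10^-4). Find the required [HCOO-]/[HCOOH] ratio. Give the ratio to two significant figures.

ratio = 0.22

pKa = -log(1.8 × 10^-4) = 3.745
pH = pKa + log(r) ⇒ log(r) = 3.08 − 3.745 = -0.665
r = [HCOO-]/[HCOOH] = 10^(-0.665) = 0.216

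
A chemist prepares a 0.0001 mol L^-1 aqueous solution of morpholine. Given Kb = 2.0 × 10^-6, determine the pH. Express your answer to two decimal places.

C4H8ONH + H2O ⇌ C4H8ONH2+ + OH-
Kb = [OH-]²/(0.0001 − [OH-]) = 2.0 × 10^-6
[OH-] is not negligible relative to C₀; solve [OH-]² + 2e-06·[OH-] − 2e-10 = 0.
[OH-] = [−2e-06 + √(2e-06² + 8e-10)]/2 = 1.32 × 10^-5 M
pOH = −log(1.32 × 10^-5) = 4.88; pH = 14.00 − 4.88 = 9.12

pH = 9.12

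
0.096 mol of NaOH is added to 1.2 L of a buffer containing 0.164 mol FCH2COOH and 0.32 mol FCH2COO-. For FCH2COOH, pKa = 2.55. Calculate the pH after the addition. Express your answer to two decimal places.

pH = 3.34

OH- converts FCH2COOH to FCH2COO-: FCH2COOH → 0.068 mol, FCH2COO- → 0.416 mol.
Henderson–Hasselbalch with mole ratio 0.416/0.068: pH = 2.55 + (+0.787)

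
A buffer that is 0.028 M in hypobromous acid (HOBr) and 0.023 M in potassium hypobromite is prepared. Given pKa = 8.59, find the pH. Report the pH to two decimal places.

pH = 8.50

Using pH = pKa + log([base]/[acid]) with [base]/[acid] = 0.023/0.028:
pH = 8.59 + (-0.085) = 8.50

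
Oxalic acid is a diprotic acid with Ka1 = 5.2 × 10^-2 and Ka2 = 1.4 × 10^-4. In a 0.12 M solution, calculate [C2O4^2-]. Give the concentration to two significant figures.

First ionization gives [H+] ≈ [HC2O4-] = 5.72 × 10^-2 M.
Second step: Ka2 = [H+][C2O4^2-]/[HC2O4-] ≈ [C2O4^2-] (since [H+] ≈ [HC2O4-]).
So [C2O4^2-] ≈ Ka2.

1.4 × 10^-4 M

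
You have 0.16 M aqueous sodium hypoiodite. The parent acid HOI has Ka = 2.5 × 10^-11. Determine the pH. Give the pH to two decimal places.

pH = 11.89

OI- is the conjugate base of the weak acid HOI.
Kb = Kw/Ka = 1.0×10^-14 / 2.5 × 10^-11 = 4.00 × 10^-4
Kb = [OH-]²/(0.16 − [OH-]) = 4.00 × 10^-4
[OH-] is not negligible relative to C₀; solve [OH-]² + 0.0004·[OH-] − 6.4e-05 = 0.
[OH-] = [−0.0004 + √(0.0004² + 0.000256)]/2 = 7.80 × 10^-3 M
pOH = 2.11, so pH = 14.00 − pOH = 11.89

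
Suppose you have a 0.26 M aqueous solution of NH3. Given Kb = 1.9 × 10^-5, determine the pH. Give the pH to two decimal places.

NH3 + H2O ⇌ NH4+ + OH-
From the ICE table, Kb = [OH-]²/(0.26 − [OH-]) = 1.9 × 10^-5.
Assume [OH-] ≪ 0.26: [OH-] ≈ √(1.9 × 10^-5 × 0.26) = 2.22 × 10^-3 M
Check: 0.85% ionized — well under 5%, approximation valid.
pOH = 2.65, so pH = 14.00 − pOH = 11.35

pH = 11.35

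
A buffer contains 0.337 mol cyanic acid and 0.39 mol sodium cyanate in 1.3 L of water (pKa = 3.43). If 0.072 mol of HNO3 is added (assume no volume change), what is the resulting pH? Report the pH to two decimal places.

pH = 3.32

After neutralization: n(HOCN) = 0.409 mol, n(OCN-) = 0.318 mol.
Henderson–Hasselbalch with mole ratio 0.318/0.409: pH = 3.43 + (-0.109)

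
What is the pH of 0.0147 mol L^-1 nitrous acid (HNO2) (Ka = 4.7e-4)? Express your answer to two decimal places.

HNO2 ⇌ NO2- + H+
From the ICE table, Ka = [H+]²/(0.0147 − [H+]) = 4.7 × 10^-4.
The 5% rule fails; solving [H+]² + Ka·[H+] − Ka·C₀ = 0 exactly:
[H+] = (−Ka + √(Ka² + 4·Ka·C₀))/2 = 2.40 × 10^-3 M
pH = −log(2.40 × 10^-3) = 2.62

pH = 2.62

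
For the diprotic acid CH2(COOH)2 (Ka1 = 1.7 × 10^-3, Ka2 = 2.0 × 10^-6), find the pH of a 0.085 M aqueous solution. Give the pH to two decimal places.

pH = 1.95

Since Ka1 ≫ Ka2, the first ionization dominates [H+].
Ka1 = x²/(0.085 − x) = 1.7 × 10^-3
Solving the quadratic: x = (−Ka1 + √(Ka1² + 4·Ka1·C₀))/2 = 1.12 × 10^-2 M
pH = −log(1.12 × 10^-2) = 1.95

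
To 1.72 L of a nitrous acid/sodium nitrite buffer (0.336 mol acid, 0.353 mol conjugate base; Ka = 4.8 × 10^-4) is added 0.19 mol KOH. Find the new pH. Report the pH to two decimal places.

pH = 3.89

OH- converts HNO2 to NO2-: HNO2 → 0.146 mol, NO2- → 0.543 mol.
pKa = −log(4.8 × 10^-4) = 3.319
pH = pKa + log(n_NO2-/n_HNO2) = 3.319 + log(0.543/0.146) = 3.319 + (+0.570)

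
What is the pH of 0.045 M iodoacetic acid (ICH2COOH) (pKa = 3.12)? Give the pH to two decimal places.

pH = 2.26

ICH2COOH ⇌ ICH2COO- + H+
Ka = 10^(−3.12) = 7.59 × 10^-4
From the ICE table, Ka = [H+]²/(0.045 − [H+]) = 7.59 × 10^-4.
Here C₀/Ka ≈ 59.3, so the small-[H+] approximation fails. Use the quadratic:
[H+] = (−Ka + √(Ka² + 4·Ka·C₀))/2 = 5.48 × 10^-3 M
pH = −log[H+] = −log(5.48 × 10^-3) = 2.26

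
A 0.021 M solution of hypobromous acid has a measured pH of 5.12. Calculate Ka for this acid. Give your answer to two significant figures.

[H+] = 10^(-5.12) = 7.59 × 10^-6 M
At equilibrium [HA] = 0.021 − 7.59 × 10^-6 = 2.10 × 10^-2 M
Ka = [H+][A-]/[HA] = (7.59 × 10^-6)² / 2.10 × 10^-2 = 2.7 × 10^-9

Ka = 2.7 × 10^-9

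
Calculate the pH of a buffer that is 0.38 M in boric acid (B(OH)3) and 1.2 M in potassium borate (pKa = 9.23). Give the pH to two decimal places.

pH = 9.73

pH = pKa + log([A⁻]/[HA]) = 9.23 + log(1.2/0.38)
pH = 9.23 + (+0.499) = 9.73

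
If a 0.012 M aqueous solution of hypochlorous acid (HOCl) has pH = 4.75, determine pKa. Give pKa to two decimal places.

pKa = 7.58

[H+] = 10^(-4.75) = 1.78 × 10^-5 M
At equilibrium [HA] = 0.012 − 1.78 × 10^-5 = 1.20 × 10^-2 M
Ka = [H+][A-]/[HA] = (1.78 × 10^-5)² / 1.20 × 10^-2 = 2.64 × 10^-8
pKa = -log(2.64 × 10^-8) = 7.58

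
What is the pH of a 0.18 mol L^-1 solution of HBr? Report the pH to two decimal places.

pH = 0.74

HBr is a strong acid and dissociates completely, so [H+] = 0.18 M.
pH = -log(0.18) = 0.74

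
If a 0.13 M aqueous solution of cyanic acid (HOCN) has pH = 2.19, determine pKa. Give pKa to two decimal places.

pKa = 3.47

[H+] = 10^(-2.19) = 6.46 × 10^-3 M
At equilibrium [HA] = 0.13 − 6.46 × 10^-3 = 1.24 × 10^-1 M
Ka = [H+][A-]/[HA] = (6.46 × 10^-3)² / 1.24 × 10^-1 = 3.37 × 10^-4
pKa = -log(3.37 × 10^-4) = 3.47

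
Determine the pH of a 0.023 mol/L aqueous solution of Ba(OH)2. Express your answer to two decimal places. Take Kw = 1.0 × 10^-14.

pH = 12.66

Ba(OH)2 is a strong base (each formula unit releases 2 OH-); [OH-] = 0.046 M.
pOH = -log(0.046) = 1.34
pH = 14.00 - 1.34 = 12.66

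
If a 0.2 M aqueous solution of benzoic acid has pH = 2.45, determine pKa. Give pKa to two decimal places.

pKa = 4.19

[H+] = 10^(-2.45) = 3.55 × 10^-3 M
At equilibrium [HA] = 0.2 − 3.55 × 10^-3 = 1.96 × 10^-1 M
Ka = [H+][A-]/[HA] = (3.55 × 10^-3)² / 1.96 × 10^-1 = 6.43 × 10^-5
pKa = -log(6.43 × 10^-5) = 4.19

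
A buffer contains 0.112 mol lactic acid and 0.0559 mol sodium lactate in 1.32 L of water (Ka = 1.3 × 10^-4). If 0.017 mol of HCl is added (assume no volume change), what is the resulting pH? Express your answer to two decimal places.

pH = 3.37

After neutralization: n(CH3CH(OH)COOH) = 0.129 mol, n(CH3CH(OH)COO-) = 0.0389 mol.
pKa = −log(1.3 × 10^-4) = 3.886
Henderson–Hasselbalch with mole ratio 0.0389/0.129: pH = 3.886 + (-0.521)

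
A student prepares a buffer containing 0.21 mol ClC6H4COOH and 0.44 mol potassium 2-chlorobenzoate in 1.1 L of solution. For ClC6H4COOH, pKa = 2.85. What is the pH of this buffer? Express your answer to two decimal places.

Henderson–Hasselbalch: pH = pKa + log([ClC6H4COO-]/[ClC6H4COOH]) = 2.85 + log(0.44/0.21)
pH = 2.85 + (+0.321) = 3.17

pH = 3.17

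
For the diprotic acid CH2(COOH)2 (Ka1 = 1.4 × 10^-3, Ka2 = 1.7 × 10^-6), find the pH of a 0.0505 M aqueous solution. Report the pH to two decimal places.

pH = 2.11

Ka1 ≫ Ka2, so treat the first dissociation as the only significant source of H+.
Ka1 = x²/(0.0505 − x) = 1.4 × 10^-3
Solving the quadratic: x = (−Ka1 + √(Ka1² + 4·Ka1·C₀))/2 = 7.74 × 10^-3 M
pH = −log(7.74 × 10^-3) = 2.11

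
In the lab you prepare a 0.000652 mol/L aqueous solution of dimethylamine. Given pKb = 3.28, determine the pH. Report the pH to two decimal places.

pH = 10.58

(CH3)2NH + H2O ⇌ (CH3)2NH2+ + OH-
Kb = 10^(−3.28) = 5.25 × 10^-4
From the ICE table, Kb = x²/(0.000652 − x) = 5.25 × 10^-4.
The 5% rule fails; solving x² + Kb·x − Kb·C₀ = 0 exactly:
x = [−0.000525 + √(0.000525² + 1.37e-06)]/2 = 3.79 × 10^-4 M
pOH = −log(3.79 × 10^-4) = 3.42; pH = 14.00 − 3.42 = 10.58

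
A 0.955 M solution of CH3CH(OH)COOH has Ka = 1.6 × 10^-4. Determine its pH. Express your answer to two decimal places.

CH3CH(OH)COOH ⇌ CH3CH(OH)COO- + H+
From the ICE table, Ka = x²/(0.955 − x) = 1.6 × 10^-4.
Neglecting x in the denominator: x = √(1.6 × 10^-4 × 0.955) = 1.24 × 10^-2 M
pH = −log(1.24 × 10^-2) = 1.91

pH = 1.91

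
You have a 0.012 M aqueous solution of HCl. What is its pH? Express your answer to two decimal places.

pH = 1.92

HCl is a strong acid and dissociates completely, so [H+] = 0.012 M.
pH = -log(0.012) = 1.92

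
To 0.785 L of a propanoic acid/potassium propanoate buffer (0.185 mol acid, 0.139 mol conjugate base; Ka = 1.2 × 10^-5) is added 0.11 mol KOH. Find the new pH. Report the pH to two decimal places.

OH- converts CH3CH2COOH to CH3CH2COO-: CH3CH2COOH → 0.075 mol, CH3CH2COO- → 0.249 mol.
pKa = −log(1.2 × 10^-5) = 4.921
Henderson–Hasselbalch with mole ratio 0.249/0.075: pH = 4.921 + (+0.521)

pH = 5.44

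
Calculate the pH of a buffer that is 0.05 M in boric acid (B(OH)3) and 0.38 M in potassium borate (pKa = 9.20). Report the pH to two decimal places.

Henderson–Hasselbalch: pH = pKa + log([B(OH)4-]/[B(OH)3]) = 9.20 + log(0.38/0.05)
pH = 9.20 + (+0.881) = 10.08

pH = 10.08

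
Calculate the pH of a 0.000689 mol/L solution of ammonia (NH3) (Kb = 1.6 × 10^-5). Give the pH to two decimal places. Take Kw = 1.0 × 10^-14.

NH3 + H2O ⇌ NH4+ + OH-
From the ICE table, Kb = x²/(0.000689 − x) = 1.6 × 10^-5.
Here C₀/Kb ≈ 43.1, so the small-x approximation fails. Use the quadratic:
x = (−Kb + √(Kb² + 4·Kb·C₀))/2 = 9.73 × 10^-5 M
pOH = −log(9.73 × 10^-5) = 4.01; pH = 14.00 − 4.01 = 9.99

pH = 9.99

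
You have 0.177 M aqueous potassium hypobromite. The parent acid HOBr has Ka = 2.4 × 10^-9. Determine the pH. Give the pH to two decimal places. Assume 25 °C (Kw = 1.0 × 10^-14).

OBr- is the conjugate base of the weak acid HOBr.
Kb = Kw/Ka = 1.0×10^-14 / 2.4 × 10^-9 = 4.17 × 10^-6
Let x = [OH-] at equilibrium. Kb = x²/(0.177 − x).
Neglecting x in the denominator: x = √(4.17 × 10^-6 × 0.177) = 8.59 × 10^-4 M
pOH = 3.07, so pH = 14.00 − pOH = 10.93

pH = 10.93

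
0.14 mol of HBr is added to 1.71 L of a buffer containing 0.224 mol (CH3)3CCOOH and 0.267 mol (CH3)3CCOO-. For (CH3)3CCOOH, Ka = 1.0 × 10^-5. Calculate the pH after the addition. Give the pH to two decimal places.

pH = 4.54

Added H+ converts (CH3)3CCOO- to (CH3)3CCOOH: (CH3)3CCOOH → 0.364 mol, (CH3)3CCOO- → 0.127 mol.
pKa = −log(1.0 × 10^-5) = 5.000
pH = pKa + log([A⁻]/[HA]) = 5.000 + log(0.127/0.364) = 5.000 -0.457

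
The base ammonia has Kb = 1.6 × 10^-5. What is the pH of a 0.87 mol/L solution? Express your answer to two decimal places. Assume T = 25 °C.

pH = 11.57

NH3 + H2O ⇌ NH4+ + OH-
Kb = x²/(0.87 − x) = 1.6 × 10^-5
Assume x ≪ 0.87: x ≈ √(1.6 × 10^-5 × 0.87) = 3.73 × 10^-3 M
Check: 0.43% ionized — well under 5%, approximation valid.
pOH = −log(3.73 × 10^-3) = 2.43; pH = 14.00 − 2.43 = 11.57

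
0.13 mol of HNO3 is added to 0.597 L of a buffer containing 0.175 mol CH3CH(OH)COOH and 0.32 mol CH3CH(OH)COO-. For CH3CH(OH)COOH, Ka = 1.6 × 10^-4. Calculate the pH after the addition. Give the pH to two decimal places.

After neutralization: n(CH3CH(OH)COOH) = 0.305 mol, n(CH3CH(OH)COO-) = 0.19 mol.
pKa = −log(1.6 × 10^-4) = 3.796
pH = pKa + log([A⁻]/[HA]) = 3.796 + log(0.19/0.305) = 3.796 -0.206

pH = 3.59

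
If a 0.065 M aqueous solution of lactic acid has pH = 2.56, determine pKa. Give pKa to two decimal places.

pKa = 3.91

[H+] = 10^(-2.56) = 2.75 × 10^-3 M
At equilibrium [HA] = 0.065 − 2.75 × 10^-3 = 6.22 × 10^-2 M
Ka = [H+][A-]/[HA] = (2.75 × 10^-3)² / 6.22 × 10^-2 = 1.22 × 10^-4
pKa = -log(1.22 × 10^-4) = 3.91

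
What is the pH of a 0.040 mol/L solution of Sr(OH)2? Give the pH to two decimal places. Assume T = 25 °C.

pH = 12.90

Sr(OH)2 is a strong base (each formula unit releases 2 OH-); [OH-] = 0.08 M.
pOH = -log(0.08) = 1.10
pH = 14.00 - 1.10 = 12.90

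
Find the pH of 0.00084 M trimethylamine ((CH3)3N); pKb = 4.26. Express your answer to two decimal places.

pH = 10.28

(CH3)3N + H2O ⇌ (CH3)3NH+ + OH-
Kb = 10^(−4.26) = 5.50 × 10^-5
Kb = [OH-]²/(0.00084 − [OH-]) = 5.50 × 10^-5
[OH-] is not negligible relative to C₀; solve [OH-]² + 5.5e-05·[OH-] − 4.62e-08 = 0.
[OH-] = (−Kb + √(Kb² + 4·Kb·C₀))/2 = 1.89 × 10^-4 M
pOH = 3.72, so pH = 14.00 − pOH = 10.28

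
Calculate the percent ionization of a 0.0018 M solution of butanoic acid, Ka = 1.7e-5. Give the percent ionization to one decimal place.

CH3(CH2)2COOH ⇌ CH3(CH2)2COO- + H+; let x = [H+] at equilibrium.
Solve x² + 1.7e-05x − 3.06e-08 = 0 → x = 1.67 × 10^-4 M
% ionization = x/C₀ × 100% = 1.67 × 10^-4/0.0018 × 100% = 9.3%

9.3%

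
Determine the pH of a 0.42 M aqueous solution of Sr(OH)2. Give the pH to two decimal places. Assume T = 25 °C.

Sr(OH)2 is a strong base (each formula unit releases 2 OH-); [OH-] = 0.84 M.
pOH = -log(0.84) = 0.08
pH = 14.00 - 0.08 = 13.92

pH = 13.92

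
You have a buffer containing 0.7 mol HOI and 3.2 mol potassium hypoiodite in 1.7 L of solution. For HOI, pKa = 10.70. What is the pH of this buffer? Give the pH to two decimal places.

pH = 11.36

Henderson–Hasselbalch: pH = pKa + log([OI-]/[HOI]) = 10.70 + log(3.2/0.7)
pH = 10.70 + (+0.660) = 11.36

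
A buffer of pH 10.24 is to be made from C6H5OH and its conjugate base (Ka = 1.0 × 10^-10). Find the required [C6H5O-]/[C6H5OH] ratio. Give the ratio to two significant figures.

pKa = -log(1.0 × 10^-10) = 10.000
pH = pKa + log(r) ⇒ log(r) = 10.24 − 10.000 = +0.240
r = [C6H5O-]/[C6H5OH] = 10^(+0.240) = 1.74

ratio = 1.7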